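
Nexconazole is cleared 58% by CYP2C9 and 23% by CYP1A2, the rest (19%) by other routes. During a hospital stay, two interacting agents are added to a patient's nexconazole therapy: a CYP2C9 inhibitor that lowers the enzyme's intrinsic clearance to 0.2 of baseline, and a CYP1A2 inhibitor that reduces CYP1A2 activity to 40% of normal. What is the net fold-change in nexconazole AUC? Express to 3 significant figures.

2.51

CYP2C9: 0.58 × 0.2 = 0.116
CYP1A2: 0.23 × 0.4 = 0.092
Other: 0.19 (unchanged)
New clearance relative to baseline: 0.116 + 0.092 + 0.19 = 0.398.
AUC ∝ 1/CL: fold-change = 1 / 0.398 = 2.51.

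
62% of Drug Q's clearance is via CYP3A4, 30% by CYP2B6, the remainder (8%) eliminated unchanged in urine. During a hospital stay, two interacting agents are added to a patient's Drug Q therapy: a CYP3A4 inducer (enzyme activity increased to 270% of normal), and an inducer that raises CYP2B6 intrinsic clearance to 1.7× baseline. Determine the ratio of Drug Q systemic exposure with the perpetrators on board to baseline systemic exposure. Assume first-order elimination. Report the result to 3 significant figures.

CYP3A4: 0.62 × 2.7 = 1.674
CYP2B6: 0.3 × 1.7 = 0.51
Other: 0.08 (unchanged)
Relative clearance = 1.674 + 0.51 + 0.08 = 2.264.
Because systemic exposure varies inversely with clearance, the combined effect is 1 / 2.264 = 0.442.

0.442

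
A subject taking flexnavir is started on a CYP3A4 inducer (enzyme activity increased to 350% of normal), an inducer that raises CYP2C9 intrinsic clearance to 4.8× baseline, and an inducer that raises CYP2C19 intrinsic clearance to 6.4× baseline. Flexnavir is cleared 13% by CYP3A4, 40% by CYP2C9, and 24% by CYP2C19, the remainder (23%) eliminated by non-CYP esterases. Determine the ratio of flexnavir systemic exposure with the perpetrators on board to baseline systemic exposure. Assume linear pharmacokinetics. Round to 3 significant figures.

0.241

The CYP3A4 pathway (13% of clearance) rises to 3.5× activity: 0.13 × 3.5 = 0.455.
The CYP2C9 pathway (40% of clearance) rises to 4.8× activity: 0.4 × 4.8 = 1.92.
The CYP2C19 pathway (24% of clearance) rises to 6.4× activity: 0.24 × 6.4 = 1.536.
Non-CYP routes (23%) are unchanged.
Relative clearance = 0.455 + 1.92 + 1.536 + 0.23 = 4.141.
Because systemic exposure varies inversely with clearance, the combined effect is 1 / 4.141 = 0.241.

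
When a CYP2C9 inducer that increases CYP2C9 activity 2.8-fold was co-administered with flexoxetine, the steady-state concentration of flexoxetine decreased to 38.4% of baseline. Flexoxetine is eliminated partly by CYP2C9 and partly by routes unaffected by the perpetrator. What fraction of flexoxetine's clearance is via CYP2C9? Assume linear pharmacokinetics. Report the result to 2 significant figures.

Call the CYP2C9 fraction fm. After the interaction, CL_new/CL_old = fm × 2.8 + (1 − fm).
Steady-state concentration ratio = 1 / (new CL fraction), so new CL fraction = 1 / 0.384 = 2.604.
fm × 2.8 + 1 − fm = 2.604  ⇒  fm × (2.8 − 1) = 1.604  ⇒  fm = 0.89.

0.89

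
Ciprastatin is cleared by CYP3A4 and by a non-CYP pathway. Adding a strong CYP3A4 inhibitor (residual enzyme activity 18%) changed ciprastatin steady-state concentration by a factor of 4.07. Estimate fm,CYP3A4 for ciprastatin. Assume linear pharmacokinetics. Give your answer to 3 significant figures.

0.920

Let x = fm,CYP3A4. Because steady-state concentration ∝ 1/CL, relative clearance fell to 1/4.07 = 0.2457.
Only the CYP3A4 route changed, so 0.2457 = x·0.18 + (1 − x), giving x = 0.920.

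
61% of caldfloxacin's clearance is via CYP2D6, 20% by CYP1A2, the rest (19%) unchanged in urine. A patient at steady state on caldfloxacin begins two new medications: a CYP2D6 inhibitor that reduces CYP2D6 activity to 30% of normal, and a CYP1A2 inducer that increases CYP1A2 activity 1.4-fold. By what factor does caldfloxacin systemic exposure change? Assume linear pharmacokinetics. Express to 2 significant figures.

The CYP2D6 pathway (61% of clearance) falls to 0.3× activity: 0.61 × 0.3 = 0.183.
The CYP1A2 pathway (20% of clearance) increases to 1.4× activity: 0.2 × 1.4 = 0.28.
The remaining 19% of clearance is unaffected.
Relative clearance = 0.183 + 0.28 + 0.19 = 0.653.
Systemic exposure ∝ 1/CL: fold-change = 1 / 0.653 = 1.5.

1.5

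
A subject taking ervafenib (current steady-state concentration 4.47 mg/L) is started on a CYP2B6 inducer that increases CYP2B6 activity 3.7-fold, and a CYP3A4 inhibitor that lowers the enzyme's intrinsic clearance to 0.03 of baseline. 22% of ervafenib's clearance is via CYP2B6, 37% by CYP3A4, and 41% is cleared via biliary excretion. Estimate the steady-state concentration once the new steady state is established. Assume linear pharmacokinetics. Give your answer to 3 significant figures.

The CYP2B6 pathway (22% of clearance) rises to 3.7× activity: 0.22 × 3.7 = 0.814.
The CYP3A4 pathway (37% of clearance) drops to 0.03× activity: 0.37 × 0.03 = 0.0111.
The remaining 41% of clearance is unaffected.
New clearance relative to baseline: 0.814 + 0.0111 + 0.41 = 1.2351.
Dividing the baseline by the relative clearance: 4.47 / 1.2351 = 3.62 mg/L.

3.62 mg/L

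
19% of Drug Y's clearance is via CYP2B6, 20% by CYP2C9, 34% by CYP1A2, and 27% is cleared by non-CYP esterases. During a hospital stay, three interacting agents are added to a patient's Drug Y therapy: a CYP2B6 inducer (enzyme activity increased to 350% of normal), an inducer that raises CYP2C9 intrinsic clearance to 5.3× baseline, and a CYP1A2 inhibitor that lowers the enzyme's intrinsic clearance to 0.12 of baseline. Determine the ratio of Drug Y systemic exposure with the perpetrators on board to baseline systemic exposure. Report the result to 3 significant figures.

0.491

CYP2B6: 0.19 × 3.5 = 0.665
CYP2C9: 0.2 × 5.3 = 1.06
CYP1A2: 0.34 × 0.12 = 0.0408
Other: 0.27 (unchanged)
Relative clearance = 0.665 + 1.06 + 0.0408 + 0.27 = 2.0358.
Systemic exposure ∝ 1/CL: fold-change = 1 / 2.0358 = 0.491.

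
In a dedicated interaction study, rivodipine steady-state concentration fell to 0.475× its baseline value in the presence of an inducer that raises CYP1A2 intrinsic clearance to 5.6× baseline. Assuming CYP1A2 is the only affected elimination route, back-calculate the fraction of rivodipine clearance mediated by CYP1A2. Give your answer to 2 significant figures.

0.24

CL'/CL = 1 / 0.475 = 2.105
5.6·fm + (1 − fm) = 2.105
fm = (2.105 − 1) / (5.6 − 1) = 0.24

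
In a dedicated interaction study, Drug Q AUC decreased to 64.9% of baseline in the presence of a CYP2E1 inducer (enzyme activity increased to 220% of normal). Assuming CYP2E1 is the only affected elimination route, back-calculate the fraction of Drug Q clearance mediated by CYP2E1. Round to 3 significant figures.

0.451

Let x = fm,CYP2E1. Because AUC ∝ 1/CL, relative clearance rose to 1/0.649 = 1.541.
Only the CYP2E1 route changed, so 1.541 = x·2.2 + (1 − x), giving x = 0.451.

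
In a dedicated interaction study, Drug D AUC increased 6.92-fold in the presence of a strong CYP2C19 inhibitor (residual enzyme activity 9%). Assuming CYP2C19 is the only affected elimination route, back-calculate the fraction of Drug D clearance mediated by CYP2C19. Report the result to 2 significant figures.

Call the CYP2C19 fraction fm. After the interaction, CL_new/CL_old = fm × 0.09 + (1 − fm).
AUC ratio = 1 / (new CL fraction), so new CL fraction = 1 / 6.92 = 0.1445.
fm × 0.09 + 1 − fm = 0.1445  ⇒  fm × (0.09 − 1) = −0.8555  ⇒  fm = 0.94.

0.94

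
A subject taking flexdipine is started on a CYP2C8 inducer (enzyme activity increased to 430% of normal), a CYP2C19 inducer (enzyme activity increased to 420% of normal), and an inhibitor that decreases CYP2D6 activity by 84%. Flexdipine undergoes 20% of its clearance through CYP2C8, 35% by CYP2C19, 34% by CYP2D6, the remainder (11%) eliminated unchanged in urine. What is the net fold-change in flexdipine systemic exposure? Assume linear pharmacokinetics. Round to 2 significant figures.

The CYP2C8 pathway (20% of clearance) rises to 4.3× activity: 0.2 × 4.3 = 0.86.
The CYP2C19 pathway (35% of clearance) is boosted to 4.2× activity: 0.35 × 4.2 = 1.47.
The CYP2D6 pathway (34% of clearance) falls to 0.16× activity: 0.34 × 0.16 = 0.0544.
The remaining 11% of clearance is unaffected.
CL_new/CL_old = 0.86 + 1.47 + 0.0544 + 0.11 = 2.4944.
Because systemic exposure varies inversely with clearance, the combined effect is 1 / 2.4944 = 0.40.

0.40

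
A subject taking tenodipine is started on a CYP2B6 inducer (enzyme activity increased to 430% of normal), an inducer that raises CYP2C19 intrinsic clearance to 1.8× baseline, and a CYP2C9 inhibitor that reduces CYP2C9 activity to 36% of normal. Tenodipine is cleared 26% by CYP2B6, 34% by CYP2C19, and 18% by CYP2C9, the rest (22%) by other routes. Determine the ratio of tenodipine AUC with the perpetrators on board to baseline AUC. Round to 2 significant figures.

The CYP2B6 pathway (26% of clearance) is boosted to 4.3× activity: 0.26 × 4.3 = 1.118.
The CYP2C19 pathway (34% of clearance) is boosted to 1.8× activity: 0.34 × 1.8 = 0.612.
The CYP2C9 pathway (18% of clearance) drops to 0.36× activity: 0.18 × 0.36 = 0.0648.
The remaining 22% of clearance is unaffected.
New clearance relative to baseline: 1.118 + 0.612 + 0.0648 + 0.22 = 2.0148.
Because AUC varies inversely with clearance, the combined effect is 1 / 2.0148 = 0.50.

0.50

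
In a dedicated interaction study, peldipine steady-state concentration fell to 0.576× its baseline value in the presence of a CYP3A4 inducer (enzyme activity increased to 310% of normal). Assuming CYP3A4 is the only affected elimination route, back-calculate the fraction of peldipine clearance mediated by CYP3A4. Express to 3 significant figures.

CL'/CL = 1 / 0.576 = 1.736
3.1·fm + (1 − fm) = 1.736
fm = (1.736 − 1) / (3.1 − 1) = 0.351

0.351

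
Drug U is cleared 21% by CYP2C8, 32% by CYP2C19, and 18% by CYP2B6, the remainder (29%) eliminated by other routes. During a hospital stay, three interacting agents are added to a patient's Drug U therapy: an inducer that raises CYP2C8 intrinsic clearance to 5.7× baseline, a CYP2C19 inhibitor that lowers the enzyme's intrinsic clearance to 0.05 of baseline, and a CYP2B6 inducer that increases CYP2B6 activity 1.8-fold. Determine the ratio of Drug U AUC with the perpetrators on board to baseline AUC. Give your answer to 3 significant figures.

CYP2C8: 0.21 × 5.7 = 1.197
CYP2C19: 0.32 × 0.05 = 0.016
CYP2B6: 0.18 × 1.8 = 0.324
Other: 0.29 (unchanged)
Relative clearance = 1.197 + 0.016 + 0.324 + 0.29 = 1.827.
AUC ∝ 1/CL: fold-change = 1 / 1.827 = 0.547.

0.547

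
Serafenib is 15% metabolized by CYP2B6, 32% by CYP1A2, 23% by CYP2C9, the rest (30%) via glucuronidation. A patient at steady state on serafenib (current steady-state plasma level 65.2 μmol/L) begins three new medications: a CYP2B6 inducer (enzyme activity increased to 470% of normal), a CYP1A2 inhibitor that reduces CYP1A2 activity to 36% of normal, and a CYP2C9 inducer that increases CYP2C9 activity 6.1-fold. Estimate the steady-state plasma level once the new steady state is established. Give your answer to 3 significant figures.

The CYP2B6 pathway (15% of clearance) is boosted to 4.7× activity: 0.15 × 4.7 = 0.705.
The CYP1A2 pathway (32% of clearance) falls to 0.36× activity: 0.32 × 0.36 = 0.1152.
The CYP2C9 pathway (23% of clearance) rises to 6.1× activity: 0.23 × 6.1 = 1.403.
Non-CYP routes (30%) are unchanged.
New clearance relative to baseline: 0.705 + 0.1152 + 1.403 + 0.3 = 2.5232.
Steady-state plasma level ∝ 1/CL: new value = 65.2 / 2.5232 = 25.8 μmol/L.

25.8 μmol/L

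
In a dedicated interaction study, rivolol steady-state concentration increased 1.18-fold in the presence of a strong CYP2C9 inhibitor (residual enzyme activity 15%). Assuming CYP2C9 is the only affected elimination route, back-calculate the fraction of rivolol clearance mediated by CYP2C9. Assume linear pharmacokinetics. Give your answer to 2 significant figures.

0.18

Call the CYP2C9 fraction fm. After the interaction, CL_new/CL_old = fm × 0.15 + (1 − fm).
Steady-state concentration ratio = 1 / (new CL fraction), so new CL fraction = 1 / 1.18 = 0.8475.
fm × 0.15 + 1 − fm = 0.8475  ⇒  fm × (0.15 − 1) = −0.1525  ⇒  fm = 0.18.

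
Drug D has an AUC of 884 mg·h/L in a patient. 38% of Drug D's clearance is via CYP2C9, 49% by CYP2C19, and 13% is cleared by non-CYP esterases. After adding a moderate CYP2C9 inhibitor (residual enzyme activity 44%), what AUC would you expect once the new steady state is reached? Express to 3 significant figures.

1.12 × 10³ mg·h/L

The CYP2C9 pathway (38% of clearance) drops to 0.44× activity: 0.38 × 0.44 = 0.1672.
CYP2C19 (49%) and the residual 13% are unaffected.
CL_new/CL_old = 0.1672 + 0.49 + 0.13 = 0.7872.
AUC ∝ 1/CL, so new value = 884 / 0.7872 = 1.12 × 10³ mg·h/L.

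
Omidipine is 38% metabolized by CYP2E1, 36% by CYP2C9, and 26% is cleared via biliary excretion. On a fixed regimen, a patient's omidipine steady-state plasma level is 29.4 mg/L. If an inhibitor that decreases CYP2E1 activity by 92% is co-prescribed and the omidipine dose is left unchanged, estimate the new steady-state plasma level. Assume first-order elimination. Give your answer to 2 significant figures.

CYP2E1: 0.38 × 0.08 = 0.0304
CYP2C9: 0.36 (unchanged)
Other: 0.26 (unchanged)
New clearance relative to baseline: 0.0304 + 0.36 + 0.26 = 0.6504.
With dosing unchanged, steady-state plasma level scales as 1/CL: 29.4 / 0.6504 = 45 mg/L.

45 mg/L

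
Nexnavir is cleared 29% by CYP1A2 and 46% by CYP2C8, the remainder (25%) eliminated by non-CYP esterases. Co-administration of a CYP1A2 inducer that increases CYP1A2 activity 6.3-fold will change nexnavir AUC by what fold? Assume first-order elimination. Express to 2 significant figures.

0.39

The CYP1A2 pathway (29% of clearance) rises to 6.3× activity: 0.29 × 6.3 = 1.827.
CYP2C8 (46%) and the residual 25% are unaffected.
CL_new/CL_old = 1.827 + 0.46 + 0.25 = 2.537.
Since AUC ∝ 1/CL, the ratio is 1 / 2.537 = 0.39.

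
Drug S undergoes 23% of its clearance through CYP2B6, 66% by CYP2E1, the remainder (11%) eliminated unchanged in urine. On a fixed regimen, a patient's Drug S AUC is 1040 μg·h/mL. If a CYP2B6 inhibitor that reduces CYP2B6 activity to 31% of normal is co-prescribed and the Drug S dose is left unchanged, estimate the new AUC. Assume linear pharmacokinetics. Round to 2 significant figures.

The CYP2B6 pathway (23% of clearance) falls to 0.31× activity: 0.23 × 0.31 = 0.0713.
CYP2E1 (66%) and the residual 11% are unaffected.
New clearance relative to baseline: 0.0713 + 0.66 + 0.11 = 0.8413.
New AUC = baseline ÷ relative clearance = 1040 / 0.8413 = 1.2 × 10³ μg·h/mL.

1.2 × 10³ μg·h/mL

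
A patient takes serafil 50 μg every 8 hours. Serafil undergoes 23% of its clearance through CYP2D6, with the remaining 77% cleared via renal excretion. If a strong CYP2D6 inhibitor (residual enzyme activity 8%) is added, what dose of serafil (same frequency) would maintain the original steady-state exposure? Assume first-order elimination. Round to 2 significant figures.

39 μg

CYP2D6: 0.23 × 0.08 = 0.0184
Other: 0.77 (unchanged)
Relative clearance = 0.0184 + 0.77 = 0.7884.
Css,avg = (dose rate)/CL, so holding Css fixed requires dose ∝ CL: 50 × 0.7884 = 39 μg.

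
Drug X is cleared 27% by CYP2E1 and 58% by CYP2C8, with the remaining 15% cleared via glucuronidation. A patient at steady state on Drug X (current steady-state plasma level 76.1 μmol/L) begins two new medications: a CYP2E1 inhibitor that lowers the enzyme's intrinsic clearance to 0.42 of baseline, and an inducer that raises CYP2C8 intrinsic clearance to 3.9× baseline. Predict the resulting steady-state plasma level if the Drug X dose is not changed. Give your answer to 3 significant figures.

30.1 μmol/L

The CYP2E1 pathway (27% of clearance) drops to 0.42× activity: 0.27 × 0.42 = 0.1134.
The CYP2C8 pathway (58% of clearance) is boosted to 3.9× activity: 0.58 × 3.9 = 2.262.
The remaining 15% of clearance is unaffected.
Relative clearance = 0.1134 + 2.262 + 0.15 = 2.5254.
Dividing the baseline by the relative clearance: 76.1 / 2.5254 = 30.1 μmol/L.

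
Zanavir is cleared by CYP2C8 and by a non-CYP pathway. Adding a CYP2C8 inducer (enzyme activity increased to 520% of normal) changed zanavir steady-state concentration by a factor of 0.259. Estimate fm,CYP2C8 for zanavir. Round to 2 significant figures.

Call the CYP2C8 fraction fm. After the interaction, CL_new/CL_old = fm × 5.2 + (1 − fm).
Steady-state concentration ratio = 1 / (new CL fraction), so new CL fraction = 1 / 0.259 = 3.861.
fm × 5.2 + 1 − fm = 3.861  ⇒  fm × (5.2 − 1) = 2.861  ⇒  fm = 0.68.

0.68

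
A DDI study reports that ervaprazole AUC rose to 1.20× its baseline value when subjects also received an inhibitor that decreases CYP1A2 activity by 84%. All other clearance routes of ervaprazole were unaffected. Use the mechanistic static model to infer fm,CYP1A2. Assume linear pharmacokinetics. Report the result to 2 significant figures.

Call the CYP1A2 fraction fm. After the interaction, CL_new/CL_old = fm × 0.16 + (1 − fm).
AUC ratio = 1 / (new CL fraction), so new CL fraction = 1 / 1.20 = 0.8333.
fm × 0.16 + 1 − fm = 0.8333  ⇒  fm × (0.16 − 1) = −0.1667  ⇒  fm = 0.20.

0.20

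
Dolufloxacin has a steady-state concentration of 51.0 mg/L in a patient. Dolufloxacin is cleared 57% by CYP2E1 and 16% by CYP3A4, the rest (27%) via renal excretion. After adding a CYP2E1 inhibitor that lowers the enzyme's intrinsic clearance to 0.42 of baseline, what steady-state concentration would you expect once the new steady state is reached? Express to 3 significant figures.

76.2 mg/L

The CYP2E1 pathway (57% of clearance) drops to 0.42× activity: 0.57 × 0.42 = 0.2394.
CYP3A4 (16%) and the residual 27% are unaffected.
Relative clearance = 0.2394 + 0.16 + 0.27 = 0.6694.
Steady-state concentration ∝ 1/CL, so new value = 51.0 / 0.6694 = 76.2 mg/L.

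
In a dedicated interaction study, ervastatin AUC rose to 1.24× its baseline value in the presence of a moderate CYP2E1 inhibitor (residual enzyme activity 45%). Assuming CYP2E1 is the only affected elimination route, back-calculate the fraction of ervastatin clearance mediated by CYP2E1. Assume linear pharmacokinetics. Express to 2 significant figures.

0.35

Call the CYP2E1 fraction fm. After the interaction, CL_new/CL_old = fm × 0.45 + (1 − fm).
AUC ratio = 1 / (new CL fraction), so new CL fraction = 1 / 1.24 = 0.8065.
fm × 0.45 + 1 − fm = 0.8065  ⇒  fm × (0.45 − 1) = −0.1935  ⇒  fm = 0.35.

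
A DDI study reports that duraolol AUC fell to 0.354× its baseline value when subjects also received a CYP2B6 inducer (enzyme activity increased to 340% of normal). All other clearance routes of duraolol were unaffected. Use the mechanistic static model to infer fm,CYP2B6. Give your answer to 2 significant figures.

0.76

Call the CYP2B6 fraction fm. After the interaction, CL_new/CL_old = fm × 3.4 + (1 − fm).
AUC ratio = 1 / (new CL fraction), so new CL fraction = 1 / 0.354 = 2.825.
fm × 3.4 + 1 − fm = 2.825  ⇒  fm × (3.4 − 1) = 1.825  ⇒  fm = 0.76.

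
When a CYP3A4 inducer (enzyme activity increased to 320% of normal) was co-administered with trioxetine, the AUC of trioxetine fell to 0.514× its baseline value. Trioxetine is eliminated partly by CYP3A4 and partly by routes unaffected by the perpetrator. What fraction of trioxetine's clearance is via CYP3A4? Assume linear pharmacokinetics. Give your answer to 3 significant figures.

0.430

Write x for the fraction cleared via CYP3A4. The observed AUC change means clearance rose to 1/0.514 = 1.946 of baseline.
Only the CYP3A4 route changed, so 1.946 = x·3.2 + (1 − x), giving x = 0.430.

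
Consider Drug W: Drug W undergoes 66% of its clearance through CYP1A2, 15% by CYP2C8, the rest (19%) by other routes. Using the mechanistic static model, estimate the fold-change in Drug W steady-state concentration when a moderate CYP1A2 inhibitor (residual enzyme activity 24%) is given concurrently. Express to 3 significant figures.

2.01

CYP1A2: 0.66 × 0.24 = 0.1584
CYP2C8: 0.15 (unchanged)
Other: 0.19 (unchanged)
Relative clearance = 0.1584 + 0.15 + 0.19 = 0.4984.
Since steady-state concentration ∝ 1/CL, the ratio is 1 / 0.4984 = 2.01.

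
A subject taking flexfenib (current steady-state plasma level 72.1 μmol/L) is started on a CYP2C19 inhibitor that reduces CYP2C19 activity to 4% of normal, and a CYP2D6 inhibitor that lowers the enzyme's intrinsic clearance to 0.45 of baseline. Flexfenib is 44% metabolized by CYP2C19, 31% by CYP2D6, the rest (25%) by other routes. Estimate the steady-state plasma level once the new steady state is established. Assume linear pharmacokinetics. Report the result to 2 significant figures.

1.8 × 10² μmol/L

The CYP2C19 pathway (44% of clearance) drops to 0.04× activity: 0.44 × 0.04 = 0.0176.
The CYP2D6 pathway (31% of clearance) drops to 0.45× activity: 0.31 × 0.45 = 0.1395.
Non-CYP routes (25%) are unchanged.
CL_new/CL_old = 0.0176 + 0.1395 + 0.25 = 0.4071.
Dividing the baseline by the relative clearance: 72.1 / 0.4071 = 1.8 × 10² μmol/L.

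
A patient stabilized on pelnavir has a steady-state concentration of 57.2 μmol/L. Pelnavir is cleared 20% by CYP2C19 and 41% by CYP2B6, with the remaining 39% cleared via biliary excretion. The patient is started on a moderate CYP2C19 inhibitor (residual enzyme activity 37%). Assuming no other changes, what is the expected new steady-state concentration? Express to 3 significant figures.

CYP2C19: 0.2 × 0.37 = 0.074
CYP2B6: 0.41 (unchanged)
Other: 0.39 (unchanged)
CL_new/CL_old = 0.074 + 0.41 + 0.39 = 0.874.
Steady-state concentration ∝ 1/CL, so new value = 57.2 / 0.874 = 65.4 μmol/L.

65.4 μmol/L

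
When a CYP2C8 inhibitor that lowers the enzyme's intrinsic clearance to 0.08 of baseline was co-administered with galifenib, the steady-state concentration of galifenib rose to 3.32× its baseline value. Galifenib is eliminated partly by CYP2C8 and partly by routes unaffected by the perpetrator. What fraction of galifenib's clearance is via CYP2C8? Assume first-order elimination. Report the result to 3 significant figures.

Write x for the fraction cleared via CYP2C8. The observed steady-state concentration change means clearance fell to 1/3.32 = 0.3012 of baseline.
Only the CYP2C8 route changed, so 0.3012 = x·0.08 + (1 − x), giving x = 0.760.

0.760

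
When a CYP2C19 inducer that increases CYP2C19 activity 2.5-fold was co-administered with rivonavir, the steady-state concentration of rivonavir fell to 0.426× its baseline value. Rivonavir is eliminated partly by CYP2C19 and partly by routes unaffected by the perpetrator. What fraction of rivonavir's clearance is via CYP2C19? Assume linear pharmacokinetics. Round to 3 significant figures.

Let x = fm,CYP2C19. Because steady-state concentration ∝ 1/CL, relative clearance rose to 1/0.426 = 2.347.
Setting x·2.5 + (1 − x) = 2.347 and solving: x = (2.347 − 1)/(2.5 − 1) = 0.898.

0.898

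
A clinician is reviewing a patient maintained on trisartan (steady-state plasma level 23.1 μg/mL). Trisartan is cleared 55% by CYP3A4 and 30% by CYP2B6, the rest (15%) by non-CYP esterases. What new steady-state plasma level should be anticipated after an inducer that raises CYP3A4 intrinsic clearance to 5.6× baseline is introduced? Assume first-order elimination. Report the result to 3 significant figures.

The CYP3A4 pathway (55% of clearance) rises to 5.6× activity: 0.55 × 5.6 = 3.08.
CYP2B6 (30%) and the residual 15% are unaffected.
CL_new/CL_old = 3.08 + 0.3 + 0.15 = 3.53.
New steady-state plasma level = baseline ÷ relative clearance = 23.1 / 3.53 = 6.54 μg/mL.

6.54 μg/mL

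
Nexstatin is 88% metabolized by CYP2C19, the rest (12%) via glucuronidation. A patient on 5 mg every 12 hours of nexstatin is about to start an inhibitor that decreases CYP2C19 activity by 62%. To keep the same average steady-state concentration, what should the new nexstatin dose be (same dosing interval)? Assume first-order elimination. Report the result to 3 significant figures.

2.27 mg

The CYP2C19 pathway (88% of clearance) is reduced to 0.38× activity: 0.88 × 0.38 = 0.3344.
Non-CYP routes (12%) are unchanged.
CL_new/CL_old = 0.3344 + 0.12 = 0.4544.
Css,avg = (dose rate)/CL, so holding Css fixed requires dose ∝ CL: 5 × 0.4544 = 2.27 mg.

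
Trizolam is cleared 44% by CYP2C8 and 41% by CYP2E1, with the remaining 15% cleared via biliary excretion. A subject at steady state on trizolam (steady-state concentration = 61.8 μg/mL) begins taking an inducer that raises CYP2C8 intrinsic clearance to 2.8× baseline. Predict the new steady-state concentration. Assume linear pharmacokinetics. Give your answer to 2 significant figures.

CYP2C8: 0.44 × 2.8 = 1.232
CYP2E1: 0.41 (unchanged)
Other: 0.15 (unchanged)
CL_new/CL_old = 1.232 + 0.41 + 0.15 = 1.792.
Steady-state concentration ∝ 1/CL, so new value = 61.8 / 1.792 = 34 μg/mL.

34 μg/mL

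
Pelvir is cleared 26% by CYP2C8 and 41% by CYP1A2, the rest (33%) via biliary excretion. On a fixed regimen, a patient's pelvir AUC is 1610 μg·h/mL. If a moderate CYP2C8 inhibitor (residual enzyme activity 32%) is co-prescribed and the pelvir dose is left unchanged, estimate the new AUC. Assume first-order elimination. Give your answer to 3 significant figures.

1.96 × 10³ μg·h/mL

The CYP2C8 pathway (26% of clearance) is reduced to 0.32× activity: 0.26 × 0.32 = 0.0832.
CYP1A2 (41%) and the residual 33% are unaffected.
New clearance relative to baseline: 0.0832 + 0.41 + 0.33 = 0.8232.
New AUC = baseline ÷ relative clearance = 1610 / 0.8232 = 1.96 × 10³ μg·h/mL.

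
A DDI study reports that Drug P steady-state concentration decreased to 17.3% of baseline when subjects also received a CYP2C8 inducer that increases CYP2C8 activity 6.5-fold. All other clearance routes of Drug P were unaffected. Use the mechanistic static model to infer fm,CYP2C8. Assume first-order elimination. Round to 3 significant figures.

Let fm be the CYP2C8 fraction. New clearance relative to baseline = fm × 6.5 + (1 − fm).
Steady-state concentration ratio = 1 / (new CL fraction), so new CL fraction = 1 / 0.173 = 5.78.
fm × 6.5 + 1 − fm = 5.78  ⇒  fm × (6.5 − 1) = 4.78  ⇒  fm = 0.869.

0.869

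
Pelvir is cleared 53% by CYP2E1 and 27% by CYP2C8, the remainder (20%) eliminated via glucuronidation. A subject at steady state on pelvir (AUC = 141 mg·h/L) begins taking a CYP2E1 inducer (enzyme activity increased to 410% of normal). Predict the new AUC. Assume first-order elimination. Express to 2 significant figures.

53 mg·h/L

CYP2E1: 0.53 × 4.1 = 2.173
CYP2C8: 0.27 (unchanged)
Other: 0.2 (unchanged)
New clearance relative to baseline: 2.173 + 0.27 + 0.2 = 2.643.
AUC ∝ 1/CL, so new value = 141 / 2.643 = 53 mg·h/L.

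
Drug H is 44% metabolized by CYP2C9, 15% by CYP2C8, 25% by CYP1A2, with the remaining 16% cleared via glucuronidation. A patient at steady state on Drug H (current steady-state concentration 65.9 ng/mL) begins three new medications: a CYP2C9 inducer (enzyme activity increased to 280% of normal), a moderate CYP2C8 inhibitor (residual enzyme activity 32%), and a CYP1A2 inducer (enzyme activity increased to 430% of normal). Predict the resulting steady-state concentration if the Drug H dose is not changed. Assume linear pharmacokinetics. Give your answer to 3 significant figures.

CYP2C9: 0.44 × 2.8 = 1.232
CYP2C8: 0.15 × 0.32 = 0.048
CYP1A2: 0.25 × 4.3 = 1.075
Other: 0.16 (unchanged)
New clearance relative to baseline: 1.232 + 0.048 + 1.075 + 0.16 = 2.515.
Dividing the baseline by the relative clearance: 65.9 / 2.515 = 26.2 ng/mL.

26.2 ng/mL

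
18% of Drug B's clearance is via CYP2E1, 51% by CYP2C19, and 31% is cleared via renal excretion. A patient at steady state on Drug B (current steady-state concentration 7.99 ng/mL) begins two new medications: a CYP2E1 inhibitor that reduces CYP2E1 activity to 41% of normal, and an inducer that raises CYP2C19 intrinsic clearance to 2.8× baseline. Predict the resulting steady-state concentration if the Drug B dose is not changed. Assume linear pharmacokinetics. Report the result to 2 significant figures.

4.4 ng/mL

The CYP2E1 pathway (18% of clearance) drops to 0.41× activity: 0.18 × 0.41 = 0.0738.
The CYP2C19 pathway (51% of clearance) is boosted to 2.8× activity: 0.51 × 2.8 = 1.428.
Non-CYP routes (31%) are unchanged.
Relative clearance = 0.0738 + 1.428 + 0.31 = 1.8118.
New steady-state concentration = 7.99 / 1.8118 = 4.4 ng/mL (concentration scales inversely with clearance).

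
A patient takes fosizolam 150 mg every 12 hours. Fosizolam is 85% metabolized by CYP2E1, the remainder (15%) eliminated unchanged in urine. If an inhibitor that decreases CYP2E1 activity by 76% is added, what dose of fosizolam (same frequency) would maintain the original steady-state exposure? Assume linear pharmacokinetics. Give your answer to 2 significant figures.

53 mg

The CYP2E1 pathway (85% of clearance) drops to 0.24× activity: 0.85 × 0.24 = 0.204.
The remaining 15% of clearance is unaffected.
CL_new/CL_old = 0.204 + 0.15 = 0.354.
Css,avg = (dose rate)/CL, so holding Css fixed requires dose ∝ CL: 150 × 0.354 = 53 mg.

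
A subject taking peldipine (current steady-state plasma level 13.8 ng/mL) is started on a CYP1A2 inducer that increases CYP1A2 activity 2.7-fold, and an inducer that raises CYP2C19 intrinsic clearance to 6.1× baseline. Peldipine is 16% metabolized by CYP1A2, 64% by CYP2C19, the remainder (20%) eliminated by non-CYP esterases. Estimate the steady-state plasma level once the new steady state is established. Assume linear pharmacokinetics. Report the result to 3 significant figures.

CYP1A2: 0.16 × 2.7 = 0.432
CYP2C19: 0.64 × 6.1 = 3.904
Other: 0.2 (unchanged)
New clearance relative to baseline: 0.432 + 3.904 + 0.2 = 4.536.
Dividing the baseline by the relative clearance: 13.8 / 4.536 = 3.04 ng/mL.

3.04 ng/mL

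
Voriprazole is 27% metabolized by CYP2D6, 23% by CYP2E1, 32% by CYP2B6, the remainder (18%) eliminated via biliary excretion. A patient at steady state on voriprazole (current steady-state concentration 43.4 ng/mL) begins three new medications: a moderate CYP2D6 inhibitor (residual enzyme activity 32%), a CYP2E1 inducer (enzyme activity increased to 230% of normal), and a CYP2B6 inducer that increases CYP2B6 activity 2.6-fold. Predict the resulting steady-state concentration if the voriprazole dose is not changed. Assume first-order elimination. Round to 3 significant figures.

The CYP2D6 pathway (27% of clearance) drops to 0.32× activity: 0.27 × 0.32 = 0.0864.
The CYP2E1 pathway (23% of clearance) is boosted to 2.3× activity: 0.23 × 2.3 = 0.529.
The CYP2B6 pathway (32% of clearance) rises to 2.6× activity: 0.32 × 2.6 = 0.832.
Non-CYP routes (18%) are unchanged.
CL_new/CL_old = 0.0864 + 0.529 + 0.832 + 0.18 = 1.6274.
New steady-state concentration = 43.4 / 1.6274 = 26.7 ng/mL (concentration scales inversely with clearance).

26.7 ng/mL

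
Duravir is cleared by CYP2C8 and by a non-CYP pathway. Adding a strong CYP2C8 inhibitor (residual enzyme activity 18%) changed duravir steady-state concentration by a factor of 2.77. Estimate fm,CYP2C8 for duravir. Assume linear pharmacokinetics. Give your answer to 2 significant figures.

0.78

Call the CYP2C8 fraction fm. After the interaction, CL_new/CL_old = fm × 0.18 + (1 − fm).
Steady-state concentration ratio = 1 / (new CL fraction), so new CL fraction = 1 / 2.77 = 0.361.
fm × 0.18 + 1 − fm = 0.361  ⇒  fm × (0.18 − 1) = −0.639  ⇒  fm = 0.78.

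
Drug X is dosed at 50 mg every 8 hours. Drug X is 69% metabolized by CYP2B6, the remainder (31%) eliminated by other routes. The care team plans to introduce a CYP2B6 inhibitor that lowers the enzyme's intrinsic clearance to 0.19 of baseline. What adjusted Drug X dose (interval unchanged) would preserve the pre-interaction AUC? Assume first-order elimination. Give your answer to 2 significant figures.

The CYP2B6 pathway (69% of clearance) falls to 0.19× activity: 0.69 × 0.19 = 0.1311.
The remaining 31% of clearance is unaffected.
CL_new/CL_old = 0.1311 + 0.31 = 0.4411.
To maintain the same steady-state level, dose must scale with clearance: new dose = 50 × 0.4411 = 22 mg.

22 mg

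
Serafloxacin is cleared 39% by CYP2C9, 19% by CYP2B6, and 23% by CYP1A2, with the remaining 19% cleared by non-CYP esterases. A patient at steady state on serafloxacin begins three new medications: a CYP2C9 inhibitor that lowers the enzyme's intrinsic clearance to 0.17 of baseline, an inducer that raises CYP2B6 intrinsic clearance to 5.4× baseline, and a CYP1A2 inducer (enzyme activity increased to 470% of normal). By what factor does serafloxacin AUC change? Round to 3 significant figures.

0.423

The CYP2C9 pathway (39% of clearance) is reduced to 0.17× activity: 0.39 × 0.17 = 0.0663.
The CYP2B6 pathway (19% of clearance) rises to 5.4× activity: 0.19 × 5.4 = 1.026.
The CYP1A2 pathway (23% of clearance) increases to 4.7× activity: 0.23 × 4.7 = 1.081.
The remaining 19% of clearance is unaffected.
CL_new/CL_old = 0.0663 + 1.026 + 1.081 + 0.19 = 2.3633.
Because AUC varies inversely with clearance, the combined effect is 1 / 2.3633 = 0.423.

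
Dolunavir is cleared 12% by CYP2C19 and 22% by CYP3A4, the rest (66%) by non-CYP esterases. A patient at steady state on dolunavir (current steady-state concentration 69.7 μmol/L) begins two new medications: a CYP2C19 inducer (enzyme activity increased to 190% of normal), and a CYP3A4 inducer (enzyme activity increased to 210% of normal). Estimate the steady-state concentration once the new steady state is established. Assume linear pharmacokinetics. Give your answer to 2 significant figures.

The CYP2C19 pathway (12% of clearance) increases to 1.9× activity: 0.12 × 1.9 = 0.228.
The CYP3A4 pathway (22% of clearance) increases to 2.1× activity: 0.22 × 2.1 = 0.462.
Non-CYP routes (66%) are unchanged.
New clearance relative to baseline: 0.228 + 0.462 + 0.66 = 1.35.
Dividing the baseline by the relative clearance: 69.7 / 1.35 = 52 μmol/L.

52 μmol/L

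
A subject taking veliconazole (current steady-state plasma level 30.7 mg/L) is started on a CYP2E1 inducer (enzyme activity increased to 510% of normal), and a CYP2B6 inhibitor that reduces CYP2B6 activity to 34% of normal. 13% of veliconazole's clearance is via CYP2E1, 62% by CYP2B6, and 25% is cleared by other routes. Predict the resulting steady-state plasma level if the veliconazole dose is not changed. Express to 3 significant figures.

27.3 mg/L

CYP2E1: 0.13 × 5.1 = 0.663
CYP2B6: 0.62 × 0.34 = 0.2108
Other: 0.25 (unchanged)
Relative clearance = 0.663 + 0.2108 + 0.25 = 1.1238.
New steady-state plasma level = 30.7 / 1.1238 = 27.3 mg/L (concentration scales inversely with clearance).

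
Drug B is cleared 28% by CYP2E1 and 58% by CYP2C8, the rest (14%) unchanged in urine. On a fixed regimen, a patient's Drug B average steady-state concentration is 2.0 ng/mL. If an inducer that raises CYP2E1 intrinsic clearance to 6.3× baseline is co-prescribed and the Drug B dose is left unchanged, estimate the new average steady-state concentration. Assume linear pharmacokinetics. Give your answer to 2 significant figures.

The CYP2E1 pathway (28% of clearance) rises to 6.3× activity: 0.28 × 6.3 = 1.764.
CYP2C8 (58%) and the residual 14% are unaffected.
CL_new/CL_old = 1.764 + 0.58 + 0.14 = 2.484.
New average steady-state concentration = baseline ÷ relative clearance = 2.0 / 2.484 = 0.81 ng/mL.

0.81 ng/mL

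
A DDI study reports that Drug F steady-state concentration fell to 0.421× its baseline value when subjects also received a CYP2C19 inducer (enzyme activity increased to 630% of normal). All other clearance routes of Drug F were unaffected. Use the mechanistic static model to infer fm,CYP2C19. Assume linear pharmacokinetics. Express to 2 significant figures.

0.26

Let x = fm,CYP2C19. Because steady-state concentration ∝ 1/CL, relative clearance rose to 1/0.421 = 2.375.
Setting x·6.3 + (1 − x) = 2.375 and solving: x = (2.375 − 1)/(6.3 − 1) = 0.26.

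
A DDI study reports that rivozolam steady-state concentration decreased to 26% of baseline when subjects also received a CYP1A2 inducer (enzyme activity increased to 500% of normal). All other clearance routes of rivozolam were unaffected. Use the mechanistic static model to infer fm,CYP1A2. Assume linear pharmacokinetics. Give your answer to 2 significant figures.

0.71

CL'/CL = 1 / 0.260 = 3.846
5·fm + (1 − fm) = 3.846
fm = (3.846 − 1) / (5 − 1) = 0.71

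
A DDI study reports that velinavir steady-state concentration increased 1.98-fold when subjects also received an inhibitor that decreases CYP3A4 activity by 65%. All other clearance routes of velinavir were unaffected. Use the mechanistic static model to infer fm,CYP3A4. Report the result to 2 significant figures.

0.76

CL'/CL = 1 / 1.98 = 0.5051
0.35·fm + (1 − fm) = 0.5051
fm = (0.5051 − 1) / (0.35 − 1) = 0.76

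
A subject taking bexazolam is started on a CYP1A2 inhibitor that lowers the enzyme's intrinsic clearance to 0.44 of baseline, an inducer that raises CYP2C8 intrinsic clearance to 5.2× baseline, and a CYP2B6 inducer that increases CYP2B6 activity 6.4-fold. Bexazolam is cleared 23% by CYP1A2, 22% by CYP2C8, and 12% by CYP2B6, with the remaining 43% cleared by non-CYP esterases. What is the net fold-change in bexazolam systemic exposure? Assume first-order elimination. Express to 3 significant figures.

CYP1A2: 0.23 × 0.44 = 0.1012
CYP2C8: 0.22 × 5.2 = 1.144
CYP2B6: 0.12 × 6.4 = 0.768
Other: 0.43 (unchanged)
New clearance relative to baseline: 0.1012 + 1.144 + 0.768 + 0.43 = 2.4432.
Because systemic exposure varies inversely with clearance, the combined effect is 1 / 2.4432 = 0.409.

0.409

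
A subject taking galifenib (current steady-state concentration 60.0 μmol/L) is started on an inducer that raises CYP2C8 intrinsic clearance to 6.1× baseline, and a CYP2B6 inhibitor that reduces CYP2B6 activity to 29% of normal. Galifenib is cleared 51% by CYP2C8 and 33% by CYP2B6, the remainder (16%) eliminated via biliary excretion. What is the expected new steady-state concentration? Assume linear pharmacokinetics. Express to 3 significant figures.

17.8 μmol/L

The CYP2C8 pathway (51% of clearance) is boosted to 6.1× activity: 0.51 × 6.1 = 3.111.
The CYP2B6 pathway (33% of clearance) is reduced to 0.29× activity: 0.33 × 0.29 = 0.0957.
Non-CYP routes (16%) are unchanged.
Relative clearance = 3.111 + 0.0957 + 0.16 = 3.3667.
Steady-state concentration ∝ 1/CL: new value = 60.0 / 3.3667 = 17.8 μmol/L.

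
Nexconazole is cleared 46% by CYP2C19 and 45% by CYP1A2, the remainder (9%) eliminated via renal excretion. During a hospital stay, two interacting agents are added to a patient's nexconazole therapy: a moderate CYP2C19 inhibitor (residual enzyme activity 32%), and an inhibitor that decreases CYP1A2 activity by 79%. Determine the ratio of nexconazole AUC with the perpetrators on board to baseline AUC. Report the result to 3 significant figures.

3.01

CYP2C19: 0.46 × 0.32 = 0.1472
CYP1A2: 0.45 × 0.21 = 0.0945
Other: 0.09 (unchanged)
New clearance relative to baseline: 0.1472 + 0.0945 + 0.09 = 0.3317.
Net AUC ratio = 1 / 0.3317 = 3.01.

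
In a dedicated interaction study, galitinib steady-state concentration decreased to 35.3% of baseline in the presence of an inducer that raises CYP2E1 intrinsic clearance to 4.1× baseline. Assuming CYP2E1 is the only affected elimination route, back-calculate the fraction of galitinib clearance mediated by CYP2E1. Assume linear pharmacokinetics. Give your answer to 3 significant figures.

CL'/CL = 1 / 0.353 = 2.833
4.1·fm + (1 − fm) = 2.833
fm = (2.833 − 1) / (4.1 − 1) = 0.591

0.591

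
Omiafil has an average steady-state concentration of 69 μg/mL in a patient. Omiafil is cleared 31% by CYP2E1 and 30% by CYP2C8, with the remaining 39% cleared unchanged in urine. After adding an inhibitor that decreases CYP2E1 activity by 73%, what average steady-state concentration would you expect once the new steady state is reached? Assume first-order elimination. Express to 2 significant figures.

89 μg/mL

The CYP2E1 pathway (31% of clearance) falls to 0.27× activity: 0.31 × 0.27 = 0.0837.
CYP2C8 (30%) and the residual 39% are unaffected.
Relative clearance = 0.0837 + 0.3 + 0.39 = 0.7737.
With dosing unchanged, average steady-state concentration scales as 1/CL: 69 / 0.7737 = 89 μg/mL.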